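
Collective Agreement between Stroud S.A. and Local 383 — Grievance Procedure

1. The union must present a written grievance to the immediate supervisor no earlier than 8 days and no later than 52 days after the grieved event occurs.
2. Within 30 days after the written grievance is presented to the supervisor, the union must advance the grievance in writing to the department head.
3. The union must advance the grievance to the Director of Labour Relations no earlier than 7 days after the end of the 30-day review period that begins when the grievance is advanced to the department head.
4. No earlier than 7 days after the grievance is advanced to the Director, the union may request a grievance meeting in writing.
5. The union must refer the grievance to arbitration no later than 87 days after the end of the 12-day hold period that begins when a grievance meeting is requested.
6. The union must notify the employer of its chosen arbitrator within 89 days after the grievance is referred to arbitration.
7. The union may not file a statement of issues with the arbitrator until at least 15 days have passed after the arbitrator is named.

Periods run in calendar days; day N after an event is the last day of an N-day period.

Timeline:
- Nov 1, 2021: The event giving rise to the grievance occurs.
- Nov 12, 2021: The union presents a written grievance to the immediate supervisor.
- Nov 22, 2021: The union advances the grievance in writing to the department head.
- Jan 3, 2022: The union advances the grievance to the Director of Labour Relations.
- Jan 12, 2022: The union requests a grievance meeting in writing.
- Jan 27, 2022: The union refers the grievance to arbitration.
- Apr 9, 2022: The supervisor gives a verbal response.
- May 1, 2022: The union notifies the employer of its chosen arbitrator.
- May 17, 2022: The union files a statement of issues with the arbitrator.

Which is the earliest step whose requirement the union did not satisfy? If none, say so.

Step 6

Step 1 — 8 and 52 days from Nov 1, 2021 (when the grieved event occurs) are Nov 9, 2021 and Dec 23, 2021 respectively; done Nov 12, 2021 — within the window.
Step 2 — counting 30 days from Nov 12, 2021 (when the written grievance is presented to the supervisor) gives a deadline of Dec 12, 2021; Nov 22, 2021 is within that limit.
Step 3 — must wait 7 days from Dec 22, 2021 (end of the 30-day review period, which began when the grievance is advanced to the department head on Nov 22, 2021), so not before Dec 29, 2021; Jan 3, 2022 is on or after that date.
Step 4 — must wait 7 days from Jan 3, 2022 (when the grievance is advanced to the Director), so not before Jan 10, 2022; done Jan 12, 2022, after the minimum wait.
Step 5 — counting 87 days from Jan 24, 2022 (end of the 12-day hold period, which began when a grievance meeting is requested on Jan 12, 2022) gives a deadline of Apr 21, 2022; done Jan 27, 2022 — timely.
Step 6 — counting 89 days from Jan 27, 2022 (when the grievance is referred to arbitration) gives a deadline of Apr 26, 2022; done May 1, 2022 — 5 days late.
The analysis stops there.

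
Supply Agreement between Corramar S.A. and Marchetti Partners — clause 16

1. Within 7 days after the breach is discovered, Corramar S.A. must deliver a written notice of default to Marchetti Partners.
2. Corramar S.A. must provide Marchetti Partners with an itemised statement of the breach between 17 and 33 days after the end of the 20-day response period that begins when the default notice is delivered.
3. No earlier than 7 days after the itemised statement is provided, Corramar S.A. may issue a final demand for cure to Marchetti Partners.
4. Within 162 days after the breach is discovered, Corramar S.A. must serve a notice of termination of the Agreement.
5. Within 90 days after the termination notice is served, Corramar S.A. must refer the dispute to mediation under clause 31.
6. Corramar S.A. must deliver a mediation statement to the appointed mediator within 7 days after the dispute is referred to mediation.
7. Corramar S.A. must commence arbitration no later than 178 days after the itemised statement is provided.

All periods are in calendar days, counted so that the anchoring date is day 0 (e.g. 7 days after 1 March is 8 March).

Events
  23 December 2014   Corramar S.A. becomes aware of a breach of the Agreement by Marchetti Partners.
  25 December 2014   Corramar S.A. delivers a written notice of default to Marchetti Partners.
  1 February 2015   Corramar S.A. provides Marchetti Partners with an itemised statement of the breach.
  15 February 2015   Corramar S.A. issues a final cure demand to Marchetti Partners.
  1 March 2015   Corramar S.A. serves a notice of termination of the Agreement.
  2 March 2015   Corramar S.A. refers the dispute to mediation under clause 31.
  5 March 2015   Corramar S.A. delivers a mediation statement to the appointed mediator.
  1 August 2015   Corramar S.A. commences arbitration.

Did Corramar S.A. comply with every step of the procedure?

Step 1: 7 days after 23 December 2014 (when the breach is discovered) is 30 December 2014; completed 25 December 2014, before the deadline.
Step 2: the window is 17–33 days after 14 January 2015 (end of the 20-day response period, which began when the default notice is delivered on 25 December 2014), so 31 January 2015 through 16 February 2015; 1 February 2015 falls inside that range.
Step 3: the earliest permitted date is 7 days after 1 February 2015 (when the itemised statement is provided), i.e. 8 February 2015; 15 February 2015 is on or after that date.
Step 4: 162 days after 23 December 2014 (when the breach is discovered) is 3 June 2015; completed 1 March 2015, before the deadline.
Step 5: 90 days after 1 March 2015 (when the termination notice is served) is 30 May 2015; done 2 March 2015 — timely.
Step 6: 7 days after 2 March 2015 (when the dispute is referred to mediation) is 9 March 2015; done 5 March 2015 — timely.
Step 7: 178 days after 1 February 2015 (when the itemised statement is provided) is 29 July 2015; not done until 1 August 2015, 3 days after the deadline.

No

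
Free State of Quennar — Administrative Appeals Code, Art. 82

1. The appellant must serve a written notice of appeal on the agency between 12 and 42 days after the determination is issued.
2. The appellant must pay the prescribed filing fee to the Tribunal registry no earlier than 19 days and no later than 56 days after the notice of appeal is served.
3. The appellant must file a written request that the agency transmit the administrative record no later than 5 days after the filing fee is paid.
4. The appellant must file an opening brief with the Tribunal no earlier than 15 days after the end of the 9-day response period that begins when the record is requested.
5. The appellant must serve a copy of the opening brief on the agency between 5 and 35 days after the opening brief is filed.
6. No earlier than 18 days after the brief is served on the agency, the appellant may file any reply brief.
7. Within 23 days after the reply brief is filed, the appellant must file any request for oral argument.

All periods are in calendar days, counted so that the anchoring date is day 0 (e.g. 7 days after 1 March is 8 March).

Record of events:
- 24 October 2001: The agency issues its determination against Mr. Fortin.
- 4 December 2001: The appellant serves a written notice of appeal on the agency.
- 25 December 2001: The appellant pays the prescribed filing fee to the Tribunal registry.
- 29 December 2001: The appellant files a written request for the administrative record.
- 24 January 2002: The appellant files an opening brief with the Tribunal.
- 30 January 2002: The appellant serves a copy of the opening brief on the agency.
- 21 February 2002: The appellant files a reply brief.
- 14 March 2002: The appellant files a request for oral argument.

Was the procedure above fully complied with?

Yes

Step 1: the window is 12–42 days after 24 October 2001 (when the determination is issued), so 5 November 2001 through 5 December 2001; done 4 December 2001, which is between those dates.
Step 2: the window is 19–56 days after 4 December 2001 (when the notice of appeal is served), so 23 December 2001 through 29 January 2002; done 25 December 2001, which is between those dates.
Step 3: 5 days after 25 December 2001 (when the filing fee is paid) is 30 December 2001; done 29 December 2001 — timely.
Step 4: the earliest permitted date is 15 days after 7 January 2002 (end of the 9-day response period, which began when the record is requested on 29 December 2001), i.e. 22 January 2002; done 24 January 2002, after the minimum wait.
Step 5: the window is 5–35 days after 24 January 2002 (when the opening brief is filed), so 29 January 2002 through 28 February 2002; done 30 January 2002 — within the window.
Step 6: the earliest permitted date is 18 days after 30 January 2002 (when the brief is served on the agency), i.e. 17 February 2002; done 21 February 2002, after the minimum wait.
Step 7: 23 days after 21 February 2002 (when the reply brief is filed) is 16 March 2002; done 14 March 2002 — timely.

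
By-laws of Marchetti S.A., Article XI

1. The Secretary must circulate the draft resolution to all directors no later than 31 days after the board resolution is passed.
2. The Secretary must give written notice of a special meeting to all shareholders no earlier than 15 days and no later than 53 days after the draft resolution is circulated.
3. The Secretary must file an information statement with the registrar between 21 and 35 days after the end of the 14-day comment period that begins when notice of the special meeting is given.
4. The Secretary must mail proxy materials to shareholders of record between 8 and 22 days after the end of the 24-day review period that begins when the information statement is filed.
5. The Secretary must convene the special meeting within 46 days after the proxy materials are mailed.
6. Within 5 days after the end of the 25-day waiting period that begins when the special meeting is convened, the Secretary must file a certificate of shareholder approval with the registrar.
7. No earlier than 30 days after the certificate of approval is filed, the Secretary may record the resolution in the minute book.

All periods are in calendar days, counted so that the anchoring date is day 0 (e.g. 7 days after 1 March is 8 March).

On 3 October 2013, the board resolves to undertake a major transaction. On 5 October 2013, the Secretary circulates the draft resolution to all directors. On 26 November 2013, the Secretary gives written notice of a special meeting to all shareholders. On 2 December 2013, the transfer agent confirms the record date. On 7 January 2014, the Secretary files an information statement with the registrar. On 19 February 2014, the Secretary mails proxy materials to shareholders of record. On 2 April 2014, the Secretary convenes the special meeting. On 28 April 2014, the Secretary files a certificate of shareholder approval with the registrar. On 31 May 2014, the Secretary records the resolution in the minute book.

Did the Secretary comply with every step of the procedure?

Yes

Step 1 — counting 31 days from 3 October 2013 (when the board resolution is passed) gives a deadline of 3 November 2013; completed 5 October 2013, before the deadline.
Step 2 — 15 and 53 days from 5 October 2013 (when the draft resolution is circulated) are 20 October 2013 and 27 November 2013 respectively; done 26 November 2013, which is between those dates.
Step 3 — 21 and 35 days from 10 December 2013 (end of the 14-day comment period, which began when notice of the special meeting is given on 26 November 2013) are 31 December 2013 and 14 January 2014 respectively; done 7 January 2014 — within the window.
Step 4 — 8 and 22 days from 31 January 2014 (end of the 24-day review period, which began when the information statement is filed on 7 January 2014) are 8 February 2014 and 22 February 2014 respectively; done 19 February 2014, which is between those dates.
Step 5 — counting 46 days from 19 February 2014 (when the proxy materials are mailed) gives a deadline of 6 April 2014; completed 2 April 2014, before the deadline.
Step 6 — counting 5 days from 27 April 2014 (end of the 25-day waiting period, which began when the special meeting is convened on 2 April 2014) gives a deadline of 2 May 2014; completed 28 April 2014, before the deadline.
Step 7 — must wait 30 days from 28 April 2014 (when the certificate of approval is filed), so not before 28 May 2014; done 31 May 2014, after the minimum wait.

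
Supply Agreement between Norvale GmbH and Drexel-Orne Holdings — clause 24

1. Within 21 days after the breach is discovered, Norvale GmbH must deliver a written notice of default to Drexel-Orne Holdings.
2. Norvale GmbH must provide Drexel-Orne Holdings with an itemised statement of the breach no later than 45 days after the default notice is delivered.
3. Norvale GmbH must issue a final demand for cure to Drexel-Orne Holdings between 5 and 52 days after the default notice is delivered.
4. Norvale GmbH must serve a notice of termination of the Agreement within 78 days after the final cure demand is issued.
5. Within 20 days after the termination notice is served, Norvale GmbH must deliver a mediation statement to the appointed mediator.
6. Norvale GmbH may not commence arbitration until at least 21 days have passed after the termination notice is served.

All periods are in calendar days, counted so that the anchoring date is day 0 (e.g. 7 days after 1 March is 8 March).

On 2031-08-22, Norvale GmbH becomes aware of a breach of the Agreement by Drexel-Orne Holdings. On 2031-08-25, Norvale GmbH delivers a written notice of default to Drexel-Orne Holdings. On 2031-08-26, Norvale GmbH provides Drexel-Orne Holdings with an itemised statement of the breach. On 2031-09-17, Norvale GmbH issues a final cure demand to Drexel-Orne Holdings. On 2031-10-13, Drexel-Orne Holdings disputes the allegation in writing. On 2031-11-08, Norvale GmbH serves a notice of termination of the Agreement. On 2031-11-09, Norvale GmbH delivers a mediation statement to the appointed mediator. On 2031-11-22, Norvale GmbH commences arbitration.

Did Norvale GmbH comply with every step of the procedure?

(1) due by 2031-08-22 + 21 days = 2031-09-12; done 2031-08-25 — timely.
(2) due by 2031-08-25 + 45 days = 2031-10-09; completed 2031-08-26, before the deadline.
(3) the permitted window runs from 2031-08-25 + 5 = 2031-08-30 to 2031-08-25 + 52 = 2031-10-16; 2031-09-17 falls inside that range.
(4) due by 2031-09-17 + 78 days = 2031-12-04; 2031-11-08 is within that limit.
(5) due by 2031-11-08 + 20 days = 2031-11-28; completed 2031-11-09, before the deadline.
(6) permitted from 2031-11-08 + 21 days = 2031-11-29 onward; 2031-11-22 is 7 days before the earliest permitted date.

No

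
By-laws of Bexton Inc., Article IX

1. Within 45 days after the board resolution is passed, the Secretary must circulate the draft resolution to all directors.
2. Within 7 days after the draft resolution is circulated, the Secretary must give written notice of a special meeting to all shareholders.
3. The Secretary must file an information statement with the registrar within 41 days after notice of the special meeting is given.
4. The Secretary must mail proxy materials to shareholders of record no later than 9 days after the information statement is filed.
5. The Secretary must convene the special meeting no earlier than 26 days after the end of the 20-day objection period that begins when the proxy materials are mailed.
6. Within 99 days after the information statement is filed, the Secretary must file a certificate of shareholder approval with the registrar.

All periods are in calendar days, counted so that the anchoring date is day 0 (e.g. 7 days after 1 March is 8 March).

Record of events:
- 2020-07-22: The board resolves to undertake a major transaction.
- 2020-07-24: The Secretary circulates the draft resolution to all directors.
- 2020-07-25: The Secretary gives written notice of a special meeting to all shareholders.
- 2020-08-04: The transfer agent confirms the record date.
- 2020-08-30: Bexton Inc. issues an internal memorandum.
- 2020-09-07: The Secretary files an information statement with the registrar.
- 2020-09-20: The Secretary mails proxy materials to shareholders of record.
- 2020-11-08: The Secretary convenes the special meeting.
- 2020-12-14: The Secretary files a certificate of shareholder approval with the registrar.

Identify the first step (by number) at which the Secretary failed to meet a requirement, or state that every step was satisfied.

Step 3

Step 1 — counting 45 days from 2020-07-22 (when the board resolution is passed) gives a deadline of 2020-09-05; done 2020-07-24 — timely.
Step 2 — counting 7 days from 2020-07-24 (when the draft resolution is circulated) gives a deadline of 2020-07-31; completed 2020-07-25, before the deadline.
Step 3 — counting 41 days from 2020-07-25 (when notice of the special meeting is given) gives a deadline of 2020-09-04; 2020-09-07 misses that deadline by 3 days.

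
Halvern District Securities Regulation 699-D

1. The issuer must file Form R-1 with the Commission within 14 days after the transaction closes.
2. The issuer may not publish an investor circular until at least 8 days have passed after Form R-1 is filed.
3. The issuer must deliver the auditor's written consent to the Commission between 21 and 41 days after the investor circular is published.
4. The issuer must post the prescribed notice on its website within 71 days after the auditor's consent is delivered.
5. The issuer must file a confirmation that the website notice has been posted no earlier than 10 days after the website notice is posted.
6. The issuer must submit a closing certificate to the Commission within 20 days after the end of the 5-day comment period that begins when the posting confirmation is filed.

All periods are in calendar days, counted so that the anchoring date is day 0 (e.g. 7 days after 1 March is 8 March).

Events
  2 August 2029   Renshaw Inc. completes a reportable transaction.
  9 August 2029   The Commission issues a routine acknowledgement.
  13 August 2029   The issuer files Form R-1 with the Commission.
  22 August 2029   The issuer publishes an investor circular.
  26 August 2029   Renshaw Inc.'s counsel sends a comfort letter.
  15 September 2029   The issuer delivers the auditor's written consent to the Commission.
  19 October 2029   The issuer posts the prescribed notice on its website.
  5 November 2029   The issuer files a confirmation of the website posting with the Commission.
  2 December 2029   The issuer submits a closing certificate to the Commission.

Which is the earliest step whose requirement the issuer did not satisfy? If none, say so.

Step 6

(1) due by 2 August 2029 + 14 days = 16 August 2029; 13 August 2029 is within that limit.
(2) permitted from 13 August 2029 + 8 days = 21 August 2029 onward; 22 August 2029 is on or after that date.
(3) the permitted window runs from 22 August 2029 + 21 = 12 September 2029 to 22 August 2029 + 41 = 2 October 2029; done 15 September 2029 — within the window.
(4) due by 15 September 2029 + 71 days = 25 November 2029; 19 October 2029 is within that limit.
(5) permitted from 19 October 2029 + 10 days = 29 October 2029 onward; done 5 November 2029, after the minimum wait.
(6) due by 10 November 2029 + 20 days = 30 November 2029; 2 December 2029 misses that deadline by 2 days.
Later steps need not be reached.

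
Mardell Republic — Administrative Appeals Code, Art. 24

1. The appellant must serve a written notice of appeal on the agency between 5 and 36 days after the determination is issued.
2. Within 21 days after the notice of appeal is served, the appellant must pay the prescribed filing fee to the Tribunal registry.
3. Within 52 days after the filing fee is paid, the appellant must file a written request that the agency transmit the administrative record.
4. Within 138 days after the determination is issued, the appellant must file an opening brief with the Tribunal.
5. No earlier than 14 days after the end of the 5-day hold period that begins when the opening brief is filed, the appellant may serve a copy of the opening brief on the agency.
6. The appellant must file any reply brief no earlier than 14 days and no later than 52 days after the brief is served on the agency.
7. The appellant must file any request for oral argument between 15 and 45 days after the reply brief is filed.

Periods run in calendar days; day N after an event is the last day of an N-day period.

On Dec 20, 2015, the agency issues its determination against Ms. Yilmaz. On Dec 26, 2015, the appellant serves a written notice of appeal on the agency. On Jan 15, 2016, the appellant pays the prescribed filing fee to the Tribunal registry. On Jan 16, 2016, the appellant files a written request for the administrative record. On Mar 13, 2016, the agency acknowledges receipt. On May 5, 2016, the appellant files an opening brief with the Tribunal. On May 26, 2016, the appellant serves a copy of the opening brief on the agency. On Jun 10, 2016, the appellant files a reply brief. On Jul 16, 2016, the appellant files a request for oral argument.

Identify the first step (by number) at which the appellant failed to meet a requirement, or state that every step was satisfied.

Step 1 — 5 and 36 days from Dec 20, 2015 (when the determination is issued) are Dec 25, 2015 and Jan 25, 2016 respectively; done Dec 26, 2015 — within the window.
Step 2 — counting 21 days from Dec 26, 2015 (when the notice of appeal is served) gives a deadline of Jan 16, 2016; completed Jan 15, 2016, before the deadline.
Step 3 — counting 52 days from Jan 15, 2016 (when the filing fee is paid) gives a deadline of Mar 7, 2016; completed Jan 16, 2016, before the deadline.
Step 4 — counting 138 days from Dec 20, 2015 (when the determination is issued) gives a deadline of May 6, 2016; done May 5, 2016 — timely.
Step 5 — must wait 14 days from May 10, 2016 (end of the 5-day hold period, which began when the opening brief is filed on May 5, 2016), so not before May 24, 2016; May 26, 2016 is on or after that date.
Step 6 — 14 and 52 days from May 26, 2016 (when the brief is served on the agency) are Jun 9, 2016 and Jul 17, 2016 respectively; done Jun 10, 2016 — within the window.
Step 7 — 15 and 45 days from Jun 10, 2016 (when the reply brief is filed) are Jun 25, 2016 and Jul 25, 2016 respectively; done Jul 16, 2016 — within the window.

None — every step was satisfied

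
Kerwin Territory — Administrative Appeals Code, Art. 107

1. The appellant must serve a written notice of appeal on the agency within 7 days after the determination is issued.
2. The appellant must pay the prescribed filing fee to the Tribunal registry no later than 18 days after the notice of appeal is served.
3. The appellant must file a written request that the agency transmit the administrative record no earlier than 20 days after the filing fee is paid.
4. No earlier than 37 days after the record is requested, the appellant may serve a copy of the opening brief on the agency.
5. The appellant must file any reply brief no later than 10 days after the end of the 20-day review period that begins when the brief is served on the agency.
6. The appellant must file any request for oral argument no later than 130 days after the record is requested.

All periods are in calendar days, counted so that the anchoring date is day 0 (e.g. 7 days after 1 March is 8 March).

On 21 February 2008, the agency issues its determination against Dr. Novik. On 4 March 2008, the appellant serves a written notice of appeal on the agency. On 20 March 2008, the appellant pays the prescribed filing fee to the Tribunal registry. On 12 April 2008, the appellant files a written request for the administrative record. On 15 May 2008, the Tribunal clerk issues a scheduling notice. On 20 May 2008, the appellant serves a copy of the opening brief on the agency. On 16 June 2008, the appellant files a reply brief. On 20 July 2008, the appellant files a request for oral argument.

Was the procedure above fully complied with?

No

(1) due by 21 February 2008 + 7 days = 28 February 2008; done 4 March 2008 — 5 days late.
Later steps need not be reached.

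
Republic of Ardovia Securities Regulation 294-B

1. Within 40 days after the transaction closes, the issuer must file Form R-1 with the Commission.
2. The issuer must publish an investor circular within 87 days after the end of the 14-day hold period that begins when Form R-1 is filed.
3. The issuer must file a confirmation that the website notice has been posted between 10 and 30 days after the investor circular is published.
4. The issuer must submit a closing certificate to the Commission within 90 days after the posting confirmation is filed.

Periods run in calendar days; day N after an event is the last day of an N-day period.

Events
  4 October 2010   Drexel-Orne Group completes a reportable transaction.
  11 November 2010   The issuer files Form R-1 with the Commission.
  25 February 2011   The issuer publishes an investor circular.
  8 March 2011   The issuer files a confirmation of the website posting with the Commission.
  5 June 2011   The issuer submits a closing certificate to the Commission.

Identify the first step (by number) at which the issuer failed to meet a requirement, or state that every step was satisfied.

Step 2

Step 1 — counting 40 days from 4 October 2010 (when the transaction closes) gives a deadline of 13 November 2010; done 11 November 2010 — timely.
Step 2 — counting 87 days from 25 November 2010 (end of the 14-day hold period, which began when Form R-1 is filed on 11 November 2010) gives a deadline of 20 February 2011; done 25 February 2011 — 5 days late.
Later steps need not be reached.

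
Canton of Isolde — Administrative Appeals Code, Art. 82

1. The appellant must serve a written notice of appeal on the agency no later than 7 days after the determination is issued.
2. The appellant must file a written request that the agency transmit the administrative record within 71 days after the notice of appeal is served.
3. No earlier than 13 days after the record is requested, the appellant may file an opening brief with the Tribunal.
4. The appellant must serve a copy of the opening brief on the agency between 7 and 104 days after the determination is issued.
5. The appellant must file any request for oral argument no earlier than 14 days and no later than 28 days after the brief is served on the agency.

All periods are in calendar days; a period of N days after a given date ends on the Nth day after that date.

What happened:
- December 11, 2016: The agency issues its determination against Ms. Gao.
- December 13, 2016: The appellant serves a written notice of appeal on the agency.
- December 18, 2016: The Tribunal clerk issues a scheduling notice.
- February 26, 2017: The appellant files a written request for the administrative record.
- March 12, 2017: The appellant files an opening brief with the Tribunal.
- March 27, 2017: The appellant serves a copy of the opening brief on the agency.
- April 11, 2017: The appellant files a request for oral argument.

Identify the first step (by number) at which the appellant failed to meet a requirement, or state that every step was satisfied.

Step 1: 7 days after December 11, 2016 (when the determination is issued) is December 18, 2016; December 13, 2016 is within that limit.
Step 2: 71 days after December 13, 2016 (when the notice of appeal is served) is February 22, 2017; not done until February 26, 2017, 4 days after the deadline.

Step 2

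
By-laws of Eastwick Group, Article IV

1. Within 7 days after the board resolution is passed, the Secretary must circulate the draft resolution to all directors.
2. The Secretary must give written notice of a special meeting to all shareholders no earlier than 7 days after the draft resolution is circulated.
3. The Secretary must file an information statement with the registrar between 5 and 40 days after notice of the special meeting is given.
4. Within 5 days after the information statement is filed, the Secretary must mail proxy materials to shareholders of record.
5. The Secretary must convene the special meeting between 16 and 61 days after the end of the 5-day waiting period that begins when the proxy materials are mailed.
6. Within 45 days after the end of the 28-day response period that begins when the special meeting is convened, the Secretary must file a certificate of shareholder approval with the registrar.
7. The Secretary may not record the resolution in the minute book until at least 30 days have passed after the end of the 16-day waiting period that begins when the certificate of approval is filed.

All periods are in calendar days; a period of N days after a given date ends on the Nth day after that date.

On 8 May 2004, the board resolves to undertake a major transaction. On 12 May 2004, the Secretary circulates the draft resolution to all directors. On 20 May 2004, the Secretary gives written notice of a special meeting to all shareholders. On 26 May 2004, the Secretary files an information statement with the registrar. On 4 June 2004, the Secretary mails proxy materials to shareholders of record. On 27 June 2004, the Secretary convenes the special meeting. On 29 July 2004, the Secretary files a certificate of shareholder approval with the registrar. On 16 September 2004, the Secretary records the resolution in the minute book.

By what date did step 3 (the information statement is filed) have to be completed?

29 June 2004

Step 3 runs from 20 May 2004, when notice of the special meeting is given. The window is 5–40 days after 20 May 2004; it closes on 29 June 2004.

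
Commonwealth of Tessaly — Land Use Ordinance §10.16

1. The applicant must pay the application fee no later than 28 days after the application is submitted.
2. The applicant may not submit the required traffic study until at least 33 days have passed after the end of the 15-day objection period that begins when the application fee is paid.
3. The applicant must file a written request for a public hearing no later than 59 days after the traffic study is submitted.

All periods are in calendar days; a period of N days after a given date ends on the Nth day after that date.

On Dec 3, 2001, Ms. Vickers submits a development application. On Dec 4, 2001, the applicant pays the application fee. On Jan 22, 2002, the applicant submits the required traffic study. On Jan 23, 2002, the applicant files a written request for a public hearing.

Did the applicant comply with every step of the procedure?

Yes

Step 1 — counting 28 days from Dec 3, 2001 (when the application is submitted) gives a deadline of Dec 31, 2001; Dec 4, 2001 is within that limit.
Step 2 — must wait 33 days from Dec 19, 2001 (end of the 15-day objection period, which began when the application fee is paid on Dec 4, 2001), so not before Jan 21, 2002; done Jan 22, 2002, after the minimum wait.
Step 3 — counting 59 days from Jan 22, 2002 (when the traffic study is submitted) gives a deadline of Mar 22, 2002; completed Jan 23, 2002, before the deadline.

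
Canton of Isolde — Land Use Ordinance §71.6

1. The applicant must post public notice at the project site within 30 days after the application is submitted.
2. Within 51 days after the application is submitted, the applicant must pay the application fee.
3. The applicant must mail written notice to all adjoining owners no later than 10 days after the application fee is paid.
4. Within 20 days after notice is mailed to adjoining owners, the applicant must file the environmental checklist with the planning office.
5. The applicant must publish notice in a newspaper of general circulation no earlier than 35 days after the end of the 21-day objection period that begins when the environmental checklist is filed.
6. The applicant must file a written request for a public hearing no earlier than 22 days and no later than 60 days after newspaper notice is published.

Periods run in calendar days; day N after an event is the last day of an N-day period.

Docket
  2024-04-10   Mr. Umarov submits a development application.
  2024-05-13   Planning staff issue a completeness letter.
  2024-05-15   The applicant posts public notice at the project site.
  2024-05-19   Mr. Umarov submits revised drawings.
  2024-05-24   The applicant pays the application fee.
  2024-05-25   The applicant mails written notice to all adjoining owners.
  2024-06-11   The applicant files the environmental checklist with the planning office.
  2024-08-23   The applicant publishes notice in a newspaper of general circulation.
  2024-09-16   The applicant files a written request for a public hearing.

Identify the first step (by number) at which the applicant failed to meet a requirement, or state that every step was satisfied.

Step 1

Step 1: 30 days after 2024-04-10 (when the application is submitted) is 2024-05-10; 2024-05-15 misses that deadline by 5 days.
That is the first point of non-compliance.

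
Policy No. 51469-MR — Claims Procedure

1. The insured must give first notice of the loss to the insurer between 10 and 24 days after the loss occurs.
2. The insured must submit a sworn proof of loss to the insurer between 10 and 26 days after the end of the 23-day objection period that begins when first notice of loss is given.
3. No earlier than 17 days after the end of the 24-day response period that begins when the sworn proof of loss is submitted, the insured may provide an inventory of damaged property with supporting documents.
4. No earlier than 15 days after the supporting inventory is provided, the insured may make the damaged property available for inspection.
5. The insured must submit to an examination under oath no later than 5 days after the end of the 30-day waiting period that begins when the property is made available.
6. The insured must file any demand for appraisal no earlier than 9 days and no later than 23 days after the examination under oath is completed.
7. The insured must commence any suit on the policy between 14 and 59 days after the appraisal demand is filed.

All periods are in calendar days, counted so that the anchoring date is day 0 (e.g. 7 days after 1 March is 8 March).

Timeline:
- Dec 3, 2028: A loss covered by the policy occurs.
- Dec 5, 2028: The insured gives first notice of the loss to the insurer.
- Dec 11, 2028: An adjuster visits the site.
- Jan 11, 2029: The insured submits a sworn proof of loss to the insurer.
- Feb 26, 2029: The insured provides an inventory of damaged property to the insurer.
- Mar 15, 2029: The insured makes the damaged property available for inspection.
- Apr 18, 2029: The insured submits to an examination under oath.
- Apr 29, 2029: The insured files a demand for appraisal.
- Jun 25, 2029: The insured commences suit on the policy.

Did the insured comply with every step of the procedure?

Step 1: the window is 10–24 days after Dec 3, 2028 (when the loss occurs), so Dec 13, 2028 through Dec 27, 2028; done Dec 5, 2028 — 8 days before the window opened.

No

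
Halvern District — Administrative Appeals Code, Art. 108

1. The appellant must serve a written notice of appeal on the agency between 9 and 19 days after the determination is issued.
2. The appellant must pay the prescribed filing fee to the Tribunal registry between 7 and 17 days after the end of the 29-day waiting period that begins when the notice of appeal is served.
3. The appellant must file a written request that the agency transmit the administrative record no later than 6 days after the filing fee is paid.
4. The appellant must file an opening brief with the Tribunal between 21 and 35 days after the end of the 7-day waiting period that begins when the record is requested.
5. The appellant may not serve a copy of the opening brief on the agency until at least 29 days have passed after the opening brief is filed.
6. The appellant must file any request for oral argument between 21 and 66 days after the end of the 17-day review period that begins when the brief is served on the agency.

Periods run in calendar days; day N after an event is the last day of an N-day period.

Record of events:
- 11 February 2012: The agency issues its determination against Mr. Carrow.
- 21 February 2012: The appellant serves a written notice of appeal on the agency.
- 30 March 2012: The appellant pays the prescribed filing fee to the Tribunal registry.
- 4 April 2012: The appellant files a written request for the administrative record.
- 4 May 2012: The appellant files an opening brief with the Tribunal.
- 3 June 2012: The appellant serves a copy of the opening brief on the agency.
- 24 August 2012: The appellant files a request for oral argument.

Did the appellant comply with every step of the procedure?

Step 1: the window is 9–19 days after 11 February 2012 (when the determination is issued), so 20 February 2012 through 1 March 2012; done 21 February 2012, which is between those dates.
Step 2: the window is 7–17 days after 21 March 2012 (end of the 29-day waiting period, which began when the notice of appeal is served on 21 February 2012), so 28 March 2012 through 7 April 2012; 30 March 2012 falls inside that range.
Step 3: 6 days after 30 March 2012 (when the filing fee is paid) is 5 April 2012; completed 4 April 2012, before the deadline.
Step 4: the window is 21–35 days after 11 April 2012 (end of the 7-day waiting period, which began when the record is requested on 4 April 2012), so 2 May 2012 through 16 May 2012; 4 May 2012 falls inside that range.
Step 5: the earliest permitted date is 29 days after 4 May 2012 (when the opening brief is filed), i.e. 2 June 2012; done 3 June 2012 — permitted.
Step 6: the window is 21–66 days after 20 June 2012 (end of the 17-day review period, which began when the brief is served on the agency on 3 June 2012), so 11 July 2012 through 25 August 2012; done 24 August 2012, which is between those dates.

Yes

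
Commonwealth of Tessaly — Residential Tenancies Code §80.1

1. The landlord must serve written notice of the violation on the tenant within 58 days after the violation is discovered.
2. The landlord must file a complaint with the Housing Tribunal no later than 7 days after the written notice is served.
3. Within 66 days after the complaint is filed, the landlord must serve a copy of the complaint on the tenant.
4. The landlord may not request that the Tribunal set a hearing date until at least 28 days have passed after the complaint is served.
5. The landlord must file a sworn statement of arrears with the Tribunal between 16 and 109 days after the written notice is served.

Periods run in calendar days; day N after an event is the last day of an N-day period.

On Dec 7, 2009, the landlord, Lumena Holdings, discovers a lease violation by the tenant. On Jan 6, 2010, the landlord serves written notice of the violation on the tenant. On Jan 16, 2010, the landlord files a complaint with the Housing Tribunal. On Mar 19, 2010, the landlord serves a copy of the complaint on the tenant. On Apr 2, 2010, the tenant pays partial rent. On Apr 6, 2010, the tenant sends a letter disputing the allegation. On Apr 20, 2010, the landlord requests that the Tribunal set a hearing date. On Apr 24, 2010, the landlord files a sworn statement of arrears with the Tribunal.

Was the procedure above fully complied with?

Step 1 — counting 58 days from Dec 7, 2009 (when the violation is discovered) gives a deadline of Feb 3, 2010; Jan 6, 2010 is within that limit.
Step 2 — counting 7 days from Jan 6, 2010 (when the written notice is served) gives a deadline of Jan 13, 2010; not done until Jan 16, 2010, 3 days after the deadline.
Later steps need not be reached.

No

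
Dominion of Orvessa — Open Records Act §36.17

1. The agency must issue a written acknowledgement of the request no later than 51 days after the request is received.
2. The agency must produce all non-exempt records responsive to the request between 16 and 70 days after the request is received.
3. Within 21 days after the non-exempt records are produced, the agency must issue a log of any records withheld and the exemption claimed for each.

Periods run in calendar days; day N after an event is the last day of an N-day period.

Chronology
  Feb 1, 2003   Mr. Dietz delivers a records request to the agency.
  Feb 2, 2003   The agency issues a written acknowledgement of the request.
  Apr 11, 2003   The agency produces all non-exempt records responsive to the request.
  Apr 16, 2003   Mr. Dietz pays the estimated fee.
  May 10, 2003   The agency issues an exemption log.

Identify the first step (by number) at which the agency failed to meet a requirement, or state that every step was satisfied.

Step 3

Step 1 — counting 51 days from Feb 1, 2003 (when the request is received) gives a deadline of Mar 24, 2003; completed Feb 2, 2003, before the deadline.
Step 2 — 16 and 70 days from Feb 1, 2003 (when the request is received) are Feb 17, 2003 and Apr 12, 2003 respectively; done Apr 11, 2003, which is between those dates.
Step 3 — counting 21 days from Apr 11, 2003 (when the non-exempt records are produced) gives a deadline of May 2, 2003; May 10, 2003 misses that deadline by 8 days.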